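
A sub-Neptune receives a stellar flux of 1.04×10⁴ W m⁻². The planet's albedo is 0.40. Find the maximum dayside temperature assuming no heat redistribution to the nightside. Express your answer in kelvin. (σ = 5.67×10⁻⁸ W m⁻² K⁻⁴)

With no redistribution each surface element balances locally: S(1−A) = σT⁴.
T = [1.04×10⁴ × 0.60 / 5.67×10⁻⁸]^(1/4) = (1.10×10¹¹)^(1/4) = 576 K.

T_ss ≈ 576 K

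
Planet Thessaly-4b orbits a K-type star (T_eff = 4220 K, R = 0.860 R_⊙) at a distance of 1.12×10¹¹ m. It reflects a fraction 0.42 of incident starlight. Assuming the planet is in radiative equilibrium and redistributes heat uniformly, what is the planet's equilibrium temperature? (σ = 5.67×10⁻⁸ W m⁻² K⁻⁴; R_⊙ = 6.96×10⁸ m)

R_⋆ = 0.860 × 6.96×10⁸ = 5.99×10⁸ m.
L = 4πR_⋆²σT_⋆⁴ = 4π(5.99×10⁸)² × 5.67×10⁻⁸ × (4220)⁴ = 8.10×10²⁵ W.
S = L/(4πd²) = 514 W m⁻².
Energy balance: absorbed = emitted ⇒ πR²·S(1−A) = 4πR²·σT_eq⁴, so T_eq⁴ = S(1−A)/(4σ).
T_eq = [514 × 0.58 / (4 × 5.67×10⁻⁸)]^(1/4) = (1.31×10⁹)^(1/4) = 190 K.

T_eq ≈ 190 K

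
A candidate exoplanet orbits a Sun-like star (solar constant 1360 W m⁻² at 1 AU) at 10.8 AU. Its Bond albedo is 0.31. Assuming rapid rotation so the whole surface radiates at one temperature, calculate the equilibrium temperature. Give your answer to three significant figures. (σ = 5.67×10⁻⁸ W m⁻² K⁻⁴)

Flux at 10.8 AU: S = 1360/10.8² = 11.7 W m⁻².
Energy balance: absorbed = emitted ⇒ πR²·S(1−A) = 4πR²·σT_eq⁴, so T_eq⁴ = S(1−A)/(4σ).
T_eq = [11.7 × 0.69 / (4 × 5.67×10⁻⁸)]^(1/4) = (3.55×10⁷)^(1/4) = 77.2 K.

T_eq ≈ 77.2 K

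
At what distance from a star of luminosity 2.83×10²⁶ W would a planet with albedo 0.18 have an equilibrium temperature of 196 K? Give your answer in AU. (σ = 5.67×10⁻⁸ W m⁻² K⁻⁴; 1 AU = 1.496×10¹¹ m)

From T_eq⁴ = L(1−A)/(16πσd²): d = √[L(1−A)/(16πσT_eq⁴)].
d = √[2.83×10²⁶ × 0.82 / (16π × 5.67×10⁻⁸ × (196)⁴)] = 2.35×10¹¹ m = 1.57 AU.

d ≈ 1.57 AU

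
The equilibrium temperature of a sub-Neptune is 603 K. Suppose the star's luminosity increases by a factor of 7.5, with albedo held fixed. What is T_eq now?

T_eq ∝ L^(1/4) · d^(−1/2).
T′ = 603 × 7.5^(1/4) = 998 K.

T_eq ≈ 998 K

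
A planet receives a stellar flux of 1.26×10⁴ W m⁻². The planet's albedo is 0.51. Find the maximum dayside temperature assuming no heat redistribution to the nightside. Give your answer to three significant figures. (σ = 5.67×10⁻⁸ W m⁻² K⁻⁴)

With no redistribution each surface element balances locally: S(1−A) = σT⁴.
T = [1.26×10⁴ × 0.49 / 5.67×10⁻⁸]^(1/4) = (1.09×10¹¹)^(1/4) = 574 K.

T_ss ≈ 574 K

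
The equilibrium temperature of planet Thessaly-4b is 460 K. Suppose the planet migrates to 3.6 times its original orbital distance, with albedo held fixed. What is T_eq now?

T_eq ≈ 242 K

T_eq ∝ L^(1/4) · d^(−1/2).
T′ = 460 / 3.6^(1/2) = 242 K.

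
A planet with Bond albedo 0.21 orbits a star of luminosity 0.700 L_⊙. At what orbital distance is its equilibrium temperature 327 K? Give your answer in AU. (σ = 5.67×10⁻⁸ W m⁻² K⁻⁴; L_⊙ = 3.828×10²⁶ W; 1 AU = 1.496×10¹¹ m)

L = 0.700 × 3.828×10²⁶ = 2.68×10²⁶ W.
From T_eq⁴ = L(1−A)/(16πσd²): d = √[L(1−A)/(16πσT_eq⁴)].
d = √[2.68×10²⁶ × 0.79 / (16π × 5.67×10⁻⁸ × (327)⁴)] = 8.06×10¹⁰ m = 0.539 AU.

d ≈ 0.539 AU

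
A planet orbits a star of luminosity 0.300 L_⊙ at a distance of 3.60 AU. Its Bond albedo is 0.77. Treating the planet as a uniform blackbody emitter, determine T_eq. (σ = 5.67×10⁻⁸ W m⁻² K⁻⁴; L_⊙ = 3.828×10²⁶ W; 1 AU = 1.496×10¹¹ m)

d = 3.60 AU = 5.39×10¹¹ m.
L = 0.300 × 3.828×10²⁶ = 1.15×10²⁶ W.
Flux: S = L/(4πd²) = 1.15×10²⁶/(4π×(5.39×10¹¹)²) = 31.5 W m⁻².
Energy balance: absorbed = emitted ⇒ πR²·S(1−A) = 4πR²·σT_eq⁴, so T_eq⁴ = S(1−A)/(4σ).
T_eq = [31.5 × 0.23 / (4 × 5.67×10⁻⁸)]^(1/4) = (3.20×10⁷)^(1/4) = 75.2 K.

T_eq ≈ 75.2 K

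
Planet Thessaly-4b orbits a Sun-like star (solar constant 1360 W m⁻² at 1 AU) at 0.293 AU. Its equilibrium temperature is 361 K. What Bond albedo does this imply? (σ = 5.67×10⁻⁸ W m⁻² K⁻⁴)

Flux at 0.293 AU: S = 1360/0.293² = 1.58×10⁴ W m⁻².
From T_eq⁴ = S(1−A)/(4σ): 1−A = 4σT_eq⁴/S.
1−A = 4 × 5.67×10⁻⁸ × (361)⁴ / 1.58×10⁴ = 0.243.

A ≈ 0.76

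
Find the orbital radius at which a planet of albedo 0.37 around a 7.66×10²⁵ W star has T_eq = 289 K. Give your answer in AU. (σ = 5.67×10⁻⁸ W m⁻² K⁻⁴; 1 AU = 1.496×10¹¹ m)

d ≈ 0.329 AU

From T_eq⁴ = L(1−A)/(16πσd²): d = √[L(1−A)/(16πσT_eq⁴)].
d = √[7.66×10²⁵ × 0.63 / (16π × 5.67×10⁻⁸ × (289)⁴)] = 4.93×10¹⁰ m = 0.329 AU.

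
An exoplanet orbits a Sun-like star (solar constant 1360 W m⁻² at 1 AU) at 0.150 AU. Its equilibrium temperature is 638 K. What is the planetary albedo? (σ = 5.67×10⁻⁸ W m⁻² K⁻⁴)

Flux at 0.150 AU: S = 1360/0.150² = 6.04×10⁴ W m⁻².
From T_eq⁴ = S(1−A)/(4σ): 1−A = 4σT_eq⁴/S.
1−A = 4 × 5.67×10⁻⁸ × (638)⁴ / 6.04×10⁴ = 0.622.

A ≈ 0.38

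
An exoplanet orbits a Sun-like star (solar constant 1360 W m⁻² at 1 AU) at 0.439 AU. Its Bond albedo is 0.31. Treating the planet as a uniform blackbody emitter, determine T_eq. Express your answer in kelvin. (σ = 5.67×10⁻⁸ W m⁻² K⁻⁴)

Flux at 0.439 AU: S = 1360/0.439² = 7060 W m⁻².
Energy balance: absorbed = emitted ⇒ πR²·S(1−A) = 4πR²·σT_eq⁴, so T_eq⁴ = S(1−A)/(4σ).
T_eq = [7060 × 0.69 / (4 × 5.67×10⁻⁸)]^(1/4) = (2.15×10¹⁰)^(1/4) = 383 K.

T_eq ≈ 383 K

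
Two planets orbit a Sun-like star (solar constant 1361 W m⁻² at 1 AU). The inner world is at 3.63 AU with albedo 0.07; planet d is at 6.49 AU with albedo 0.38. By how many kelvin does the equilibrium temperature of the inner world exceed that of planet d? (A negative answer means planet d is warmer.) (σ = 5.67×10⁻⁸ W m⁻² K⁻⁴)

ΔT ≈ 46.5 K

T_eq = [S₀(1−A)/(4σd²)]^(1/4), so T ∝ (1−A)^(1/4) / √d.
T₁ = [1361×0.93/(4×5.67×10⁻⁸×3.63²)]^(1/4) = 143.46 K.
T₂ = [1361×0.62/(4×5.67×10⁻⁸×6.49²)]^(1/4) = 96.95 K.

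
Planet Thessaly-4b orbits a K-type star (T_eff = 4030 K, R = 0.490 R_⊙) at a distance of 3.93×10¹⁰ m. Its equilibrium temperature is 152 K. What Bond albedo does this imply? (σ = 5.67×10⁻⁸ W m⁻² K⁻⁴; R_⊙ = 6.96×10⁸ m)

R_⋆ = 0.490 × 6.96×10⁸ = 3.41×10⁸ m.
L = 4πR_⋆²σT_⋆⁴ = 4π(3.41×10⁸)² × 5.67×10⁻⁸ × (4030)⁴ = 2.19×10²⁵ W.
S = L/(4πd²) = 1130 W m⁻².
From T_eq⁴ = S(1−A)/(4σ): 1−A = 4σT_eq⁴/S.
1−A = 4 × 5.67×10⁻⁸ × (152)⁴ / 1130 = 0.107.

A ≈ 0.89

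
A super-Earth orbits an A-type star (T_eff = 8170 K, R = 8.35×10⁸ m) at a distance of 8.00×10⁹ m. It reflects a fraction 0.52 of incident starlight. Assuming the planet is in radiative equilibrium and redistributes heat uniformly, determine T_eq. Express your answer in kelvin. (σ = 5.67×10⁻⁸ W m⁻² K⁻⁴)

T_eq ≈ 1550 K

L = 4πR_⋆²σT_⋆⁴ = 4π(8.35×10⁸)² × 5.67×10⁻⁸ × (8170)⁴ = 2.21×10²⁷ W.
S = L/(4πd²) = 2.75×10⁶ W m⁻².
Energy balance: absorbed = emitted ⇒ πR²·S(1−A) = 4πR²·σT_eq⁴, so T_eq⁴ = S(1−A)/(4σ).
T_eq = [2.75×10⁶ × 0.48 / (4 × 5.67×10⁻⁸)]^(1/4) = (5.82×10¹²)^(1/4) = 1550 K.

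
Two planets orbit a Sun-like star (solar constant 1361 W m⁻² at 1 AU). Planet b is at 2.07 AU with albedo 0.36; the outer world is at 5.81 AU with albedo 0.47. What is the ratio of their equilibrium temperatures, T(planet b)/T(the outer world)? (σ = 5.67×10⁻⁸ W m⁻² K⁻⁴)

T₁/T₂ ≈ 1.756

T_eq = [S₀(1−A)/(4σd²)]^(1/4), so T ∝ (1−A)^(1/4) / √d.
T₁ = [1361×0.64/(4×5.67×10⁻⁸×2.07²)]^(1/4) = 173.03 K.
T₂ = [1361×0.53/(4×5.67×10⁻⁸×5.81²)]^(1/4) = 98.52 K.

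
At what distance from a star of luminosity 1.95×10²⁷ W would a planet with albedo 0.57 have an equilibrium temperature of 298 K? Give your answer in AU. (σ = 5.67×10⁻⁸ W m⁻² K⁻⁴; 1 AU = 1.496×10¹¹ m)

d ≈ 1.29 AU

From T_eq⁴ = L(1−A)/(16πσd²): d = √[L(1−A)/(16πσT_eq⁴)].
d = √[1.95×10²⁷ × 0.43 / (16π × 5.67×10⁻⁸ × (298)⁴)] = 1.93×10¹¹ m = 1.29 AU.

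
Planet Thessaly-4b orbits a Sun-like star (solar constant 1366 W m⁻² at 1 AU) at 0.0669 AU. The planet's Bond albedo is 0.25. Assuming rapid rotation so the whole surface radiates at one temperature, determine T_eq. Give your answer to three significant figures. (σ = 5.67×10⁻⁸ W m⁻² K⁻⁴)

Flux at 0.0669 AU: S = 1366/0.0669² = 3.05×10⁵ W m⁻².
Energy balance: absorbed = emitted ⇒ πR²·S(1−A) = 4πR²·σT_eq⁴, so T_eq⁴ = S(1−A)/(4σ).
T_eq = [3.05×10⁵ × 0.75 / (4 × 5.67×10⁻⁸)]^(1/4) = (1.01×10¹²)^(1/4) = 1000 K.

T_eq ≈ 1000 K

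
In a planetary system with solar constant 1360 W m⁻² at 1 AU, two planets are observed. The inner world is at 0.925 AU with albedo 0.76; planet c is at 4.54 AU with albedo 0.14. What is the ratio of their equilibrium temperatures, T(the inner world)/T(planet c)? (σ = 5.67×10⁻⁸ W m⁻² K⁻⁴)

T_eq = [S₀(1−A)/(4σd²)]^(1/4), so T ∝ (1−A)^(1/4) / √d.
T₁ = [1360×0.24/(4×5.67×10⁻⁸×0.925²)]^(1/4) = 202.51 K.
T₂ = [1360×0.86/(4×5.67×10⁻⁸×4.54²)]^(1/4) = 125.77 K.

T₁/T₂ ≈ 1.610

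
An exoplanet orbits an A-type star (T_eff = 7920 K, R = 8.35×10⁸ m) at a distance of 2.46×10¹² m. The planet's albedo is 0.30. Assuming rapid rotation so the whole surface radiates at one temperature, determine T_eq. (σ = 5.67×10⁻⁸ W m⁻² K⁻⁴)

T_eq ≈ 94.4 K

L = 4πR_⋆²σT_⋆⁴ = 4π(8.35×10⁸)² × 5.67×10⁻⁸ × (7920)⁴ = 1.95×10²⁷ W.
S = L/(4πd²) = 25.7 W m⁻².
Energy balance: absorbed = emitted ⇒ πR²·S(1−A) = 4πR²·σT_eq⁴, so T_eq⁴ = S(1−A)/(4σ).
T_eq = [25.7 × 0.70 / (4 × 5.67×10⁻⁸)]^(1/4) = (7.93×10⁷)^(1/4) = 94.4 K.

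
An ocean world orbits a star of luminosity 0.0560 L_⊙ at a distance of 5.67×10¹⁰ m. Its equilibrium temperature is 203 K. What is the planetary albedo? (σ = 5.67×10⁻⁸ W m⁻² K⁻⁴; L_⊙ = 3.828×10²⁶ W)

A ≈ 0.27

L = 0.0560 × 3.828×10²⁶ = 2.14×10²⁵ W.
Flux: S = L/(4πd²) = 2.14×10²⁵/(4π×(5.67×10¹⁰)²) = 531 W m⁻².
From T_eq⁴ = S(1−A)/(4σ): 1−A = 4σT_eq⁴/S.
1−A = 4 × 5.67×10⁻⁸ × (203)⁴ / 531 = 0.726.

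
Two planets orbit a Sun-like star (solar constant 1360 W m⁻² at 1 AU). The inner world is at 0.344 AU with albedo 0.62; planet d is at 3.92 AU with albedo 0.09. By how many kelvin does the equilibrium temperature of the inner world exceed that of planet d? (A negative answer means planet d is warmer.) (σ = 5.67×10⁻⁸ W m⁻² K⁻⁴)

T_eq = [S₀(1−A)/(4σd²)]^(1/4), so T ∝ (1−A)^(1/4) / √d.
T₁ = [1360×0.38/(4×5.67×10⁻⁸×0.344²)]^(1/4) = 372.51 K.
T₂ = [1360×0.91/(4×5.67×10⁻⁸×3.92²)]^(1/4) = 137.27 K.

ΔT ≈ 235.2 K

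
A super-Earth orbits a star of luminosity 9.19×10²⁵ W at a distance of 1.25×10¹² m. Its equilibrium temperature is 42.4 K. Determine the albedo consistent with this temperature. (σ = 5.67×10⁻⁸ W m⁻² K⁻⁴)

A ≈ 0.84

Flux: S = L/(4πd²) = 9.19×10²⁵/(4π×(1.25×10¹²)²) = 4.68 W m⁻².
From T_eq⁴ = S(1−A)/(4σ): 1−A = 4σT_eq⁴/S.
1−A = 4 × 5.67×10⁻⁸ × (42.4)⁴ / 4.68 = 0.157.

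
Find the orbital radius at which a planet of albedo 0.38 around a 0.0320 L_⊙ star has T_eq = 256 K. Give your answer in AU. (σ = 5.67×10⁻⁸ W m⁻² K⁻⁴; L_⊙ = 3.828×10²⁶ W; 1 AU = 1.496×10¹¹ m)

d ≈ 0.167 AU

L = 0.0320 × 3.828×10²⁶ = 1.22×10²⁵ W.
From T_eq⁴ = L(1−A)/(16πσd²): d = √[L(1−A)/(16πσT_eq⁴)].
d = √[1.22×10²⁵ × 0.62 / (16π × 5.67×10⁻⁸ × (256)⁴)] = 2.49×10¹⁰ m = 0.167 AU.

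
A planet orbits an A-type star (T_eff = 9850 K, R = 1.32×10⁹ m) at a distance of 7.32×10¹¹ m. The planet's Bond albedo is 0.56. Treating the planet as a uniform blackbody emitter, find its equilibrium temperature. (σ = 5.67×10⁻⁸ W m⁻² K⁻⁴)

L = 4πR_⋆²σT_⋆⁴ = 4π(1.32×10⁹)² × 5.67×10⁻⁸ × (9850)⁴ = 1.17×10²⁸ W.
S = L/(4πd²) = 1740 W m⁻².
Energy balance: absorbed = emitted ⇒ πR²·S(1−A) = 4πR²·σT_eq⁴, so T_eq⁴ = S(1−A)/(4σ).
T_eq = [1740 × 0.44 / (4 × 5.67×10⁻⁸)]^(1/4) = (3.37×10⁹)^(1/4) = 241 K.

T_eq ≈ 241 K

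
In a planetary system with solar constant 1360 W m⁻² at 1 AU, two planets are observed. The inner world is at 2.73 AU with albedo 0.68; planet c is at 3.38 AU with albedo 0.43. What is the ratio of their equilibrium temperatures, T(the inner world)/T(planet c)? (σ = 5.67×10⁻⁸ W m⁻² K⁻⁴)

T₁/T₂ ≈ 0.963

T_eq = [S₀(1−A)/(4σd²)]^(1/4), so T ∝ (1−A)^(1/4) / √d.
T₁ = [1360×0.32/(4×5.67×10⁻⁸×2.73²)]^(1/4) = 126.67 K.
T₂ = [1360×0.57/(4×5.67×10⁻⁸×3.38²)]^(1/4) = 131.52 K.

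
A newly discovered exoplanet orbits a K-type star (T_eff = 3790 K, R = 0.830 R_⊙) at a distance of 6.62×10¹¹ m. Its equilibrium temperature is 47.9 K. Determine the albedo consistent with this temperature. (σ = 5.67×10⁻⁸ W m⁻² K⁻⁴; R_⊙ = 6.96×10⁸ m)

R_⋆ = 0.830 × 6.96×10⁸ = 5.78×10⁸ m.
L = 4πR_⋆²σT_⋆⁴ = 4π(5.78×10⁸)² × 5.67×10⁻⁸ × (3790)⁴ = 4.91×10²⁵ W.
S = L/(4πd²) = 8.91 W m⁻².
From T_eq⁴ = S(1−A)/(4σ): 1−A = 4σT_eq⁴/S.
1−A = 4 × 5.67×10⁻⁸ × (47.9)⁴ / 8.91 = 0.134.

A ≈ 0.87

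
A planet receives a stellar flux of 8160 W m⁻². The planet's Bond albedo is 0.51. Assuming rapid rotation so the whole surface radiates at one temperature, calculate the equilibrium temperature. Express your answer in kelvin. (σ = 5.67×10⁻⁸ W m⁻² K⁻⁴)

Energy balance: absorbed = emitted ⇒ πR²·S(1−A) = 4πR²·σT_eq⁴, so T_eq⁴ = S(1−A)/(4σ).
T_eq = [8160 × 0.49 / (4 × 5.67×10⁻⁸)]^(1/4) = (1.76×10¹⁰)^(1/4) = 364 K.

T_eq ≈ 364 K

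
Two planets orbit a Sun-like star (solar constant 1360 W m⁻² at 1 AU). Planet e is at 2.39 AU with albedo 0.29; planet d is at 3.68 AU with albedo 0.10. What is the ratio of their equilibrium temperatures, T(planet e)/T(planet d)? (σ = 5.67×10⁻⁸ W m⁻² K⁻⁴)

T₁/T₂ ≈ 1.169

T_eq = [S₀(1−A)/(4σd²)]^(1/4), so T ∝ (1−A)^(1/4) / √d.
T₁ = [1360×0.71/(4×5.67×10⁻⁸×2.39²)]^(1/4) = 165.23 K.
T₂ = [1360×0.90/(4×5.67×10⁻⁸×3.68²)]^(1/4) = 141.29 K.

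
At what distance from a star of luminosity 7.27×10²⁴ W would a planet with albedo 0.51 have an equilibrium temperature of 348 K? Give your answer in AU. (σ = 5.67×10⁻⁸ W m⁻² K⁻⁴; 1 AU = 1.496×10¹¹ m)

From T_eq⁴ = L(1−A)/(16πσd²): d = √[L(1−A)/(16πσT_eq⁴)].
d = √[7.27×10²⁴ × 0.49 / (16π × 5.67×10⁻⁸ × (348)⁴)] = 9.23×10⁹ m = 0.0617 AU.

d ≈ 0.0617 AU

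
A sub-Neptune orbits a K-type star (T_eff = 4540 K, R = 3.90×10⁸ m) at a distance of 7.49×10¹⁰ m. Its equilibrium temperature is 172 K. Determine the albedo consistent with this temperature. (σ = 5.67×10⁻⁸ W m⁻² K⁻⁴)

A ≈ 0.70

L = 4πR_⋆²σT_⋆⁴ = 4π(3.90×10⁸)² × 5.67×10⁻⁸ × (4540)⁴ = 4.60×10²⁵ W.
S = L/(4πd²) = 653 W m⁻².
From T_eq⁴ = S(1−A)/(4σ): 1−A = 4σT_eq⁴/S.
1−A = 4 × 5.67×10⁻⁸ × (172)⁴ / 653 = 0.304.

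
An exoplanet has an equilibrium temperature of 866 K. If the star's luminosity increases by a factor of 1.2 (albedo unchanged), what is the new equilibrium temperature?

T_eq ∝ L^(1/4) · d^(−1/2).
T′ = 866 × 1.2^(1/4) = 906 K.

T_eq ≈ 906 K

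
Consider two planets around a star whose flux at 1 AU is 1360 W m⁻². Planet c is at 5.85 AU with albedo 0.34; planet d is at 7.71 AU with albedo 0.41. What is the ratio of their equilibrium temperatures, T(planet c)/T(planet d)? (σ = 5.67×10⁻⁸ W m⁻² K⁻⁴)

T₁/T₂ ≈ 1.181

T_eq = [S₀(1−A)/(4σd²)]^(1/4), so T ∝ (1−A)^(1/4) / √d.
T₁ = [1360×0.66/(4×5.67×10⁻⁸×5.85²)]^(1/4) = 103.70 K.
T₂ = [1360×0.59/(4×5.67×10⁻⁸×7.71²)]^(1/4) = 87.83 K.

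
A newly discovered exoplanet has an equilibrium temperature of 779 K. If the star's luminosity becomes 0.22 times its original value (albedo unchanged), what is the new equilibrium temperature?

T_eq ∝ L^(1/4) · d^(−1/2).
T′ = 779 × 0.22^(1/4) = 534 K.

T_eq ≈ 534 K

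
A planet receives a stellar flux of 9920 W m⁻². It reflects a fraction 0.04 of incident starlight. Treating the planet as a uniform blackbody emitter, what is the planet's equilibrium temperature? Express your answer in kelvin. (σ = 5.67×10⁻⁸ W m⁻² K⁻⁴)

T_eq ≈ 453 K

Energy balance: absorbed = emitted ⇒ πR²·S(1−A) = 4πR²·σT_eq⁴, so T_eq⁴ = S(1−A)/(4σ).
T_eq = [9920 × 0.96 / (4 × 5.67×10⁻⁸)]^(1/4) = (4.20×10¹⁰)^(1/4) = 453 K.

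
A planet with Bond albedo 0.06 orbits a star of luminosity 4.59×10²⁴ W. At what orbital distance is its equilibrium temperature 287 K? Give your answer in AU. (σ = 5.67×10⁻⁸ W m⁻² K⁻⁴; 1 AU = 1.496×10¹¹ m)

d ≈ 0.0999 AU

From T_eq⁴ = L(1−A)/(16πσd²): d = √[L(1−A)/(16πσT_eq⁴)].
d = √[4.59×10²⁴ × 0.94 / (16π × 5.67×10⁻⁸ × (287)⁴)] = 1.49×10¹⁰ m = 0.0999 AU.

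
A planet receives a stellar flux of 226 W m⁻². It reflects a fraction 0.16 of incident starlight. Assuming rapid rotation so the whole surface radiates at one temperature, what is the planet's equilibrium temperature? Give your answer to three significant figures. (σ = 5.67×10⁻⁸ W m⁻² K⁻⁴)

T_eq ≈ 170 K

Energy balance: absorbed = emitted ⇒ πR²·S(1−A) = 4πR²·σT_eq⁴, so T_eq⁴ = S(1−A)/(4σ).
T_eq = [226 × 0.84 / (4 × 5.67×10⁻⁸)]^(1/4) = (8.37×10⁸)^(1/4) = 170 K.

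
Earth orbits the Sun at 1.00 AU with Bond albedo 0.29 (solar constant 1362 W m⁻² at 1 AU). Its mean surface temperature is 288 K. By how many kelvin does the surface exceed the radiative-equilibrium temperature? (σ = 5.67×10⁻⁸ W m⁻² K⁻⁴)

S = 1362/1.00² = 1362 W m⁻².
T_eq = [S(1−A)/(4σ)]^(1/4) = [1362×0.71/(4×5.67×10⁻⁸)]^(1/4) = 255.5 K.
ΔT = T_surf − T_eq = 288 − 255.5.

ΔT ≈ 32.5 K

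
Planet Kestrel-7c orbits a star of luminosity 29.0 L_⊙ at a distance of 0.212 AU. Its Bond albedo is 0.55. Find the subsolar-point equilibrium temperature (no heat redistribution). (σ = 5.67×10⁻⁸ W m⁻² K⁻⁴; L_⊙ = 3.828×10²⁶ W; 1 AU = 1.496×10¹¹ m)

d = 0.212 AU = 3.17×10¹⁰ m.
L = 29.0 × 3.828×10²⁶ = 1.11×10²⁸ W.
Flux: S = L/(4πd²) = 1.11×10²⁸/(4π×(3.17×10¹⁰)²) = 8.78×10⁵ W m⁻².
At the subsolar point the surface absorbs S(1−A) and emits σT⁴ per unit area — no factor of 4, since only the local patch is in balance.
T = [8.78×10⁵ × 0.45 / 5.67×10⁻⁸]^(1/4) = (6.97×10¹²)^(1/4) = 1620 K.

T_ss ≈ 1620 K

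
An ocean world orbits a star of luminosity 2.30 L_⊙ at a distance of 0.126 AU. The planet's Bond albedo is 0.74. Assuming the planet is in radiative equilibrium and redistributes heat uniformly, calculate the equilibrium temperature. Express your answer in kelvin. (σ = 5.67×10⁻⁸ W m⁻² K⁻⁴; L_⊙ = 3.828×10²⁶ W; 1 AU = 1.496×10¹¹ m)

T_eq ≈ 690 K

d = 0.126 AU = 1.88×10¹⁰ m.
L = 2.30 × 3.828×10²⁶ = 8.80×10²⁶ W.
Flux: S = L/(4πd²) = 8.80×10²⁶/(4π×(1.88×10¹⁰)²) = 1.97×10⁵ W m⁻².
Energy balance: absorbed = emitted ⇒ πR²·S(1−A) = 4πR²·σT_eq⁴, so T_eq⁴ = S(1−A)/(4σ).
T_eq = [1.97×10⁵ × 0.26 / (4 × 5.67×10⁻⁸)]^(1/4) = (2.26×10¹¹)^(1/4) = 690 K.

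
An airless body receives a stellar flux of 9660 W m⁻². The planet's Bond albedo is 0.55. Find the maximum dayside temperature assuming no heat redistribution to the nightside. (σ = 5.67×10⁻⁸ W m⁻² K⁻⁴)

T_ss ≈ 526 K

With no redistribution each surface element balances locally: S(1−A) = σT⁴.
T = [9660 × 0.45 / 5.67×10⁻⁸]^(1/4) = (7.67×10¹⁰)^(1/4) = 526 K.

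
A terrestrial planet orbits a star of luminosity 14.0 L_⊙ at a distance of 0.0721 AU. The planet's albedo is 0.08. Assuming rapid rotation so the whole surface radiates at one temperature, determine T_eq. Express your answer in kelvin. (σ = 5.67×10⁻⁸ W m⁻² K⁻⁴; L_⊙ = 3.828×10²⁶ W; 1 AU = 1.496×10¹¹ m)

d = 0.0721 AU = 1.08×10¹⁰ m.
L = 14.0 × 3.828×10²⁶ = 5.36×10²⁷ W.
Flux: S = L/(4πd²) = 5.36×10²⁷/(4π×(1.08×10¹⁰)²) = 3.67×10⁶ W m⁻².
Energy balance: absorbed = emitted ⇒ πR²·S(1−A) = 4πR²·σT_eq⁴, so T_eq⁴ = S(1−A)/(4σ).
T_eq = [3.67×10⁶ × 0.92 / (4 × 5.67×10⁻⁸)]^(1/4) = (1.49×10¹³)^(1/4) = 1960 K.

T_eq ≈ 1960 K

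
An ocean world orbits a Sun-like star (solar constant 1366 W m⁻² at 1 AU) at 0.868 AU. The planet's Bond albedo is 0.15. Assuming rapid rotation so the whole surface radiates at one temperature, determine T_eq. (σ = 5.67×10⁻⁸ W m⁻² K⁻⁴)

T_eq ≈ 287 K

Flux at 0.868 AU: S = 1366/0.868² = 1810 W m⁻².
Energy balance: absorbed = emitted ⇒ πR²·S(1−A) = 4πR²·σT_eq⁴, so T_eq⁴ = S(1−A)/(4σ).
T_eq = [1810 × 0.85 / (4 × 5.67×10⁻⁸)]^(1/4) = (6.79×10⁹)^(1/4) = 287 K.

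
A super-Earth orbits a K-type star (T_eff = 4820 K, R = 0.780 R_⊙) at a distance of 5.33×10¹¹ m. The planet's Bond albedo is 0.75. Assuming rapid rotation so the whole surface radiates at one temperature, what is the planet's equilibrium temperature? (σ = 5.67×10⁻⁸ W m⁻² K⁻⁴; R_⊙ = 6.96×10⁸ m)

T_eq ≈ 76.9 K

R_⋆ = 0.780 × 6.96×10⁸ = 5.43×10⁸ m.
L = 4πR_⋆²σT_⋆⁴ = 4π(5.43×10⁸)² × 5.67×10⁻⁸ × (4820)⁴ = 1.13×10²⁶ W.
S = L/(4πd²) = 31.7 W m⁻².
Energy balance: absorbed = emitted ⇒ πR²·S(1−A) = 4πR²·σT_eq⁴, so T_eq⁴ = S(1−A)/(4σ).
T_eq = [31.7 × 0.25 / (4 × 5.67×10⁻⁸)]^(1/4) = (3.50×10⁷)^(1/4) = 76.9 K.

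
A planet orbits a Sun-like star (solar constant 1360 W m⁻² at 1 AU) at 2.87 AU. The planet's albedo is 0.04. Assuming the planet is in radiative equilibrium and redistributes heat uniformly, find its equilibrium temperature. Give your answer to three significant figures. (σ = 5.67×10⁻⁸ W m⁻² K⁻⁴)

Flux at 2.87 AU: S = 1360/2.87² = 165 W m⁻².
Energy balance: absorbed = emitted ⇒ πR²·S(1−A) = 4πR²·σT_eq⁴, so T_eq⁴ = S(1−A)/(4σ).
T_eq = [165 × 0.96 / (4 × 5.67×10⁻⁸)]^(1/4) = (6.99×10⁸)^(1/4) = 163 K.

T_eq ≈ 163 K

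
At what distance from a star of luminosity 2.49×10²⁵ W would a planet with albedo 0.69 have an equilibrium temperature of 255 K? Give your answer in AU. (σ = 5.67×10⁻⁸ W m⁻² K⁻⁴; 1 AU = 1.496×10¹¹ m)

d ≈ 0.169 AU

From T_eq⁴ = L(1−A)/(16πσd²): d = √[L(1−A)/(16πσT_eq⁴)].
d = √[2.49×10²⁵ × 0.31 / (16π × 5.67×10⁻⁸ × (255)⁴)] = 2.53×10¹⁰ m = 0.169 AU.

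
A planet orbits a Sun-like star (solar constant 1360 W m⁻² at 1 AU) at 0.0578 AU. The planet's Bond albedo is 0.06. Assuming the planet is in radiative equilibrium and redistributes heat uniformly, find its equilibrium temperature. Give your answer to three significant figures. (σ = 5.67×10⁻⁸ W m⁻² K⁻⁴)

T_eq ≈ 1140 K

Flux at 0.0578 AU: S = 1360/0.0578² = 4.07×10⁵ W m⁻².
Energy balance: absorbed = emitted ⇒ πR²·S(1−A) = 4πR²·σT_eq⁴, so T_eq⁴ = S(1−A)/(4σ).
T_eq = [4.07×10⁵ × 0.94 / (4 × 5.67×10⁻⁸)]^(1/4) = (1.69×10¹²)^(1/4) = 1140 K.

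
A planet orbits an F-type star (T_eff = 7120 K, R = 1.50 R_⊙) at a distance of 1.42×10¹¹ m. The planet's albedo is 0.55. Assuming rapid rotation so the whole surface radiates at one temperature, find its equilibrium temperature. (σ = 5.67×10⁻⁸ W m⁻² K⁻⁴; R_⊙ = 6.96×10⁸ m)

R_⋆ = 1.50 × 6.96×10⁸ = 1.04×10⁹ m.
L = 4πR_⋆²σT_⋆⁴ = 4π(1.04×10⁹)² × 5.67×10⁻⁸ × (7120)⁴ = 2.00×10²⁷ W.
S = L/(4πd²) = 7880 W m⁻².
Energy balance: absorbed = emitted ⇒ πR²·S(1−A) = 4πR²·σT_eq⁴, so T_eq⁴ = S(1−A)/(4σ).
T_eq = [7880 × 0.45 / (4 × 5.67×10⁻⁸)]^(1/4) = (1.56×10¹⁰)^(1/4) = 354 K.

T_eq ≈ 354 K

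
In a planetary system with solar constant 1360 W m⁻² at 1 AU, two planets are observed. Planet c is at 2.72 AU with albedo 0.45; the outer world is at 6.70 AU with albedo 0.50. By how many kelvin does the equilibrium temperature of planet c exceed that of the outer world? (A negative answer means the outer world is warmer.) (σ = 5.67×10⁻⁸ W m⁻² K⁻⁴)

ΔT ≈ 54.9 K

T_eq = [S₀(1−A)/(4σd²)]^(1/4), so T ∝ (1−A)^(1/4) / √d.
T₁ = [1360×0.55/(4×5.67×10⁻⁸×2.72²)]^(1/4) = 145.30 K.
T₂ = [1360×0.50/(4×5.67×10⁻⁸×6.70²)]^(1/4) = 90.40 K.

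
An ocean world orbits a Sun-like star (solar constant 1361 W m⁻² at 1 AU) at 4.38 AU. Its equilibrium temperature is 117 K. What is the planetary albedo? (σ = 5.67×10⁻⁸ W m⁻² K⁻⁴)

Flux at 4.38 AU: S = 1361/4.38² = 70.9 W m⁻².
From T_eq⁴ = S(1−A)/(4σ): 1−A = 4σT_eq⁴/S.
1−A = 4 × 5.67×10⁻⁸ × (117)⁴ / 70.9 = 0.599.

A ≈ 0.40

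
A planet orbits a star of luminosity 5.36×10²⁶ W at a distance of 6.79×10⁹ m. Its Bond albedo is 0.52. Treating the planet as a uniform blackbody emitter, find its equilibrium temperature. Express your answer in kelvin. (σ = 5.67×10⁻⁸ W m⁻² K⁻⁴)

Flux: S = L/(4πd²) = 5.36×10²⁶/(4π×(6.79×10⁹)²) = 9.25×10⁵ W m⁻².
Energy balance: absorbed = emitted ⇒ πR²·S(1−A) = 4πR²·σT_eq⁴, so T_eq⁴ = S(1−A)/(4σ).
T_eq = [9.25×10⁵ × 0.48 / (4 × 5.67×10⁻⁸)]^(1/4) = (1.96×10¹²)^(1/4) = 1180 K.

T_eq ≈ 1180 K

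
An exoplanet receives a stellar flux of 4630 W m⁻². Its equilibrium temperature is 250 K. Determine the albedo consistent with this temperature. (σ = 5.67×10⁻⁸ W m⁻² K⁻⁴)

From T_eq⁴ = S(1−A)/(4σ): 1−A = 4σT_eq⁴/S.
1−A = 4 × 5.67×10⁻⁸ × (250)⁴ / 4630 = 0.191.

A ≈ 0.81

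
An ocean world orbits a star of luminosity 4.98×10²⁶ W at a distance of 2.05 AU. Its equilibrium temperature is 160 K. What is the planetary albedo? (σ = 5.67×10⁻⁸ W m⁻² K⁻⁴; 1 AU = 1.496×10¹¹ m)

d = 2.05 AU = 3.07×10¹¹ m.
Flux: S = L/(4πd²) = 4.98×10²⁶/(4π×(3.07×10¹¹)²) = 421 W m⁻².
From T_eq⁴ = S(1−A)/(4σ): 1−A = 4σT_eq⁴/S.
1−A = 4 × 5.67×10⁻⁸ × (160)⁴ / 421 = 0.353.

A ≈ 0.65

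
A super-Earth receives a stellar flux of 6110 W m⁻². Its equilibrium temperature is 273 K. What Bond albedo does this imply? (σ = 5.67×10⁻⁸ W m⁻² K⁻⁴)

A ≈ 0.79

From T_eq⁴ = S(1−A)/(4σ): 1−A = 4σT_eq⁴/S.
1−A = 4 × 5.67×10⁻⁸ × (273)⁴ / 6110 = 0.206.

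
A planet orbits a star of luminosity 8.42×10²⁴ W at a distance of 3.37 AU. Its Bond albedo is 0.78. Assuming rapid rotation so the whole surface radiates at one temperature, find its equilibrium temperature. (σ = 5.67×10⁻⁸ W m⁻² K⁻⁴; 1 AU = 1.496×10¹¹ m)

d = 3.37 AU = 5.04×10¹¹ m.
Flux: S = L/(4πd²) = 8.42×10²⁴/(4π×(5.04×10¹¹)²) = 2.64 W m⁻².
Energy balance: absorbed = emitted ⇒ πR²·S(1−A) = 4πR²·σT_eq⁴, so T_eq⁴ = S(1−A)/(4σ).
T_eq = [2.64 × 0.22 / (4 × 5.67×10⁻⁸)]^(1/4) = (2.56×10⁶)^(1/4) = 40.0 K.

T_eq ≈ 40.0 K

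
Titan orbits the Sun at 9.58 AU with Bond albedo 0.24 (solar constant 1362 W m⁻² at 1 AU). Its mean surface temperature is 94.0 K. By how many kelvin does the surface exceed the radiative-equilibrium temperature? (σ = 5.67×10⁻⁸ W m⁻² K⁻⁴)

S = 1362/9.58² = 14.84 W m⁻².
T_eq = [S(1−A)/(4σ)]^(1/4) = [14.84×0.76/(4×5.67×10⁻⁸)]^(1/4) = 84.0 K.
ΔT = T_surf − T_eq = 94 − 84.0.

ΔT ≈ 10.0 K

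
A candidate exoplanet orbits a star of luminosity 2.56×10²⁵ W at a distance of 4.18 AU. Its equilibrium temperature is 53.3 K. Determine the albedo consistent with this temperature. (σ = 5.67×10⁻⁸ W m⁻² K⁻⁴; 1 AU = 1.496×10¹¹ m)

d = 4.18 AU = 6.25×10¹¹ m.
Flux: S = L/(4πd²) = 2.56×10²⁵/(4π×(6.25×10¹¹)²) = 5.21 W m⁻².
From T_eq⁴ = S(1−A)/(4σ): 1−A = 4σT_eq⁴/S.
1−A = 4 × 5.67×10⁻⁸ × (53.3)⁴ / 5.21 = 0.351.

A ≈ 0.65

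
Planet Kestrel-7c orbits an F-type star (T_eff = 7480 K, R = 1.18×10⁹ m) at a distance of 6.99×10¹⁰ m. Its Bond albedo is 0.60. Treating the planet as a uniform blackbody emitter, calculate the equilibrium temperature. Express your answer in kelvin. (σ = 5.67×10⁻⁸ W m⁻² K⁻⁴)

T_eq ≈ 547 K

L = 4πR_⋆²σT_⋆⁴ = 4π(1.18×10⁹)² × 5.67×10⁻⁸ × (7480)⁴ = 3.11×10²⁷ W.
S = L/(4πd²) = 5.06×10⁴ W m⁻².
Energy balance: absorbed = emitted ⇒ πR²·S(1−A) = 4πR²·σT_eq⁴, so T_eq⁴ = S(1−A)/(4σ).
T_eq = [5.06×10⁴ × 0.40 / (4 × 5.67×10⁻⁸)]^(1/4) = (8.92×10¹⁰)^(1/4) = 547 K.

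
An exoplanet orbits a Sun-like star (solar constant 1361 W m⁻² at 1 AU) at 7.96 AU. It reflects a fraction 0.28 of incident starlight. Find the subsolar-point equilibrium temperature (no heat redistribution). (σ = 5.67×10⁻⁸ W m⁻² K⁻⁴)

Flux at 7.96 AU: S = 1361/7.96² = 21.5 W m⁻².
At the subsolar point the surface absorbs S(1−A) and emits σT⁴ per unit area — no factor of 4, since only the local patch is in balance.
T = [21.5 × 0.72 / 5.67×10⁻⁸]^(1/4) = (2.73×10⁸)^(1/4) = 129 K.

T_ss ≈ 129 K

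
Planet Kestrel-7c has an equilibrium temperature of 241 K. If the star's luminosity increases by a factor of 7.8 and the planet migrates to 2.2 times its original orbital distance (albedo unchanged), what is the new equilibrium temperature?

T_eq ∝ L^(1/4) · d^(−1/2).
T′ = 241 × 7.8^(1/4) / 2.2^(1/2) = 272 K.

T_eq ≈ 272 K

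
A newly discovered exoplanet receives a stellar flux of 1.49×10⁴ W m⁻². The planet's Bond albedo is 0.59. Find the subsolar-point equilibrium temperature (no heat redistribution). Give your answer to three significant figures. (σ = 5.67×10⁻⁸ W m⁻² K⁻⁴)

T_ss ≈ 573 K

At the subsolar point the surface absorbs S(1−A) and emits σT⁴ per unit area — no factor of 4, since only the local patch is in balance.
T = [1.49×10⁴ × 0.41 / 5.67×10⁻⁸]^(1/4) = (1.08×10¹¹)^(1/4) = 573 K.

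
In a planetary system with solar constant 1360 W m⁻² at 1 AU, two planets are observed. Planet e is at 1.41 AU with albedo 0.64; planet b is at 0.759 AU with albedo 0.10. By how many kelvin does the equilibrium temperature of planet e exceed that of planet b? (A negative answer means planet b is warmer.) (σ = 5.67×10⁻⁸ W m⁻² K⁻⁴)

T_eq = [S₀(1−A)/(4σd²)]^(1/4), so T ∝ (1−A)^(1/4) / √d.
T₁ = [1360×0.36/(4×5.67×10⁻⁸×1.41²)]^(1/4) = 181.53 K.
T₂ = [1360×0.90/(4×5.67×10⁻⁸×0.759²)]^(1/4) = 311.11 K.

ΔT ≈ -129.6 K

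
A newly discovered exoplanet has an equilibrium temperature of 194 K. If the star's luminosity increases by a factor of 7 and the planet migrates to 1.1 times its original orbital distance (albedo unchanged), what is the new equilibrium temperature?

T_eq ≈ 301 K

T_eq ∝ L^(1/4) · d^(−1/2).
T′ = 194 × 7^(1/4) / 1.1^(1/2) = 301 K.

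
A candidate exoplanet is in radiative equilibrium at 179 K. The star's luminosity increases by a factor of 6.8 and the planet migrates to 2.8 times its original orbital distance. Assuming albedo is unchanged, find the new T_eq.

T_eq ∝ L^(1/4) · d^(−1/2).
T′ = 179 × 6.8^(1/4) / 2.8^(1/2) = 173 K.

T_eq ≈ 173 K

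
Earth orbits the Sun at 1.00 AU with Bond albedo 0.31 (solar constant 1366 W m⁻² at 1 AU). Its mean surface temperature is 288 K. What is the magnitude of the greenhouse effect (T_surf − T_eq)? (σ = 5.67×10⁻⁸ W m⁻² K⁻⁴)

S = 1366/1.00² = 1366 W m⁻².
T_eq = [S(1−A)/(4σ)]^(1/4) = [1366×0.69/(4×5.67×10⁻⁸)]^(1/4) = 253.9 K.
ΔT = T_surf − T_eq = 288 − 253.9.

ΔT ≈ 34.1 K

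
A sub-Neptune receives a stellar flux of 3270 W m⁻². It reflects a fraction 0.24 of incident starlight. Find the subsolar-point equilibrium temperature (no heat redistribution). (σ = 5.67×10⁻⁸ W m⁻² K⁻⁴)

T_ss ≈ 458 K

At the subsolar point the surface absorbs S(1−A) and emits σT⁴ per unit area — no factor of 4, since only the local patch is in balance.
T = [3270 × 0.76 / 5.67×10⁻⁸]^(1/4) = (4.38×10¹⁰)^(1/4) = 458 K.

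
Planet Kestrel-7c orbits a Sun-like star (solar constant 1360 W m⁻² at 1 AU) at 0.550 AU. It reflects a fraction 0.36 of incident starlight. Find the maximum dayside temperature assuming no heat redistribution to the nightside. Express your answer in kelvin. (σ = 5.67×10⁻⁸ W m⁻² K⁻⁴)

T_ss ≈ 475 K

Flux at 0.550 AU: S = 1360/0.550² = 4500 W m⁻².
With no redistribution each surface element balances locally: S(1−A) = σT⁴.
T = [4500 × 0.64 / 5.67×10⁻⁸]^(1/4) = (5.07×10¹⁰)^(1/4) = 475 K.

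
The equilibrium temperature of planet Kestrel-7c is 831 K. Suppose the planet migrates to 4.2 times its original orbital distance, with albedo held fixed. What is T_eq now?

T_eq ∝ L^(1/4) · d^(−1/2).
T′ = 831 / 4.2^(1/2) = 405 K.

T_eq ≈ 405 K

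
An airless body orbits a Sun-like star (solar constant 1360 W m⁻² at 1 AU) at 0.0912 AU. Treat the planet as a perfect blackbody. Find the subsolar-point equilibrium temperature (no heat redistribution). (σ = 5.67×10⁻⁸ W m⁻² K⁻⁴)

Flux at 0.0912 AU: S = 1360/0.0912² = 1.64×10⁵ W m⁻².
At the subsolar point the surface absorbs S(1−A) and emits σT⁴ per unit area — no factor of 4, since only the local patch is in balance.
T = [1.64×10⁵ × 1.00 / 5.67×10⁻⁸]^(1/4) = (2.88×10¹²)^(1/4) = 1300 K.

T_ss ≈ 1300 K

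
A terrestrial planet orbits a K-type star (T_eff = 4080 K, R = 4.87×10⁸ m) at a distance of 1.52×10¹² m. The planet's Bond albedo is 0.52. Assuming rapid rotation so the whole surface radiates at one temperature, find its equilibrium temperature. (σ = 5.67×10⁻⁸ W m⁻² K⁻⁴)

L = 4πR_⋆²σT_⋆⁴ = 4π(4.87×10⁸)² × 5.67×10⁻⁸ × (4080)⁴ = 4.68×10²⁵ W.
S = L/(4πd²) = 1.61 W m⁻².
Energy balance: absorbed = emitted ⇒ πR²·S(1−A) = 4πR²·σT_eq⁴, so T_eq⁴ = S(1−A)/(4σ).
T_eq = [1.61 × 0.48 / (4 × 5.67×10⁻⁸)]^(1/4) = (3.41×10⁶)^(1/4) = 43.0 K.

T_eq ≈ 43.0 K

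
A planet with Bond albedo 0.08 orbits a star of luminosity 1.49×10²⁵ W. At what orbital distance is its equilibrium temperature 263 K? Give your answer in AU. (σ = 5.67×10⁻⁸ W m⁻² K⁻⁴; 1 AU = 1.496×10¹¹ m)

From T_eq⁴ = L(1−A)/(16πσd²): d = √[L(1−A)/(16πσT_eq⁴)].
d = √[1.49×10²⁵ × 0.92 / (16π × 5.67×10⁻⁸ × (263)⁴)] = 3.17×10¹⁰ m = 0.212 AU.

d ≈ 0.212 AU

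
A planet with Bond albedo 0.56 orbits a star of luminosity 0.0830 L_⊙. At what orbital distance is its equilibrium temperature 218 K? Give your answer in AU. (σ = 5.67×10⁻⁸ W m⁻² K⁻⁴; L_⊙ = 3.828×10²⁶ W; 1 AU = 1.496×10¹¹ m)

L = 0.0830 × 3.828×10²⁶ = 3.18×10²⁵ W.
From T_eq⁴ = L(1−A)/(16πσd²): d = √[L(1−A)/(16πσT_eq⁴)].
d = √[3.18×10²⁵ × 0.44 / (16π × 5.67×10⁻⁸ × (218)⁴)] = 4.66×10¹⁰ m = 0.312 AU.

d ≈ 0.312 AU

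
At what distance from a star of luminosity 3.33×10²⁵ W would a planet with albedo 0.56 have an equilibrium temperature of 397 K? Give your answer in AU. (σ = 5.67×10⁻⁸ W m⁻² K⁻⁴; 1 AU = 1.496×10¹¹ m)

From T_eq⁴ = L(1−A)/(16πσd²): d = √[L(1−A)/(16πσT_eq⁴)].
d = √[3.33×10²⁵ × 0.44 / (16π × 5.67×10⁻⁸ × (397)⁴)] = 1.44×10¹⁰ m = 0.0962 AU.

d ≈ 0.0962 AU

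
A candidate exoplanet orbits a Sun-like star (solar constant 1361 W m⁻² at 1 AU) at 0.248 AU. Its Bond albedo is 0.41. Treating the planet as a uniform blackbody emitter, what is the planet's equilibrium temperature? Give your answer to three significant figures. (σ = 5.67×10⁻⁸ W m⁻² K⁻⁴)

Flux at 0.248 AU: S = 1361/0.248² = 2.21×10⁴ W m⁻².
Energy balance: absorbed = emitted ⇒ πR²·S(1−A) = 4πR²·σT_eq⁴, so T_eq⁴ = S(1−A)/(4σ).
T_eq = [2.21×10⁴ × 0.59 / (4 × 5.67×10⁻⁸)]^(1/4) = (5.76×10¹⁰)^(1/4) = 490 K.

T_eq ≈ 490 K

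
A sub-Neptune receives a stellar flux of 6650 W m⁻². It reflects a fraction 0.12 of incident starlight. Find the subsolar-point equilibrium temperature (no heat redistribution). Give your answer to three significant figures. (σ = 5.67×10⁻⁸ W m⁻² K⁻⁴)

T_ss ≈ 567 K

At the subsolar point the surface absorbs S(1−A) and emits σT⁴ per unit area — no factor of 4, since only the local patch is in balance.
T = [6650 × 0.88 / 5.67×10⁻⁸]^(1/4) = (1.03×10¹¹)^(1/4) = 567 K.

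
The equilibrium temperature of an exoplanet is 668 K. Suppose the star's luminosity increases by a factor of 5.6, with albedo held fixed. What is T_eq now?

T_eq ∝ L^(1/4) · d^(−1/2).
T′ = 668 × 5.6^(1/4) = 1030 K.

T_eq ≈ 1030 K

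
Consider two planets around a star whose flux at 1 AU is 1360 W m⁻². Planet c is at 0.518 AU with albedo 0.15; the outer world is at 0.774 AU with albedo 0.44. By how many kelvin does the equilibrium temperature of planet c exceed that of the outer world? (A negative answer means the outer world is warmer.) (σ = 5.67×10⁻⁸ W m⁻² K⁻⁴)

T_eq = [S₀(1−A)/(4σd²)]^(1/4), so T ∝ (1−A)^(1/4) / √d.
T₁ = [1360×0.85/(4×5.67×10⁻⁸×0.518²)]^(1/4) = 371.25 K.
T₂ = [1360×0.56/(4×5.67×10⁻⁸×0.774²)]^(1/4) = 273.62 K.

ΔT ≈ 97.6 K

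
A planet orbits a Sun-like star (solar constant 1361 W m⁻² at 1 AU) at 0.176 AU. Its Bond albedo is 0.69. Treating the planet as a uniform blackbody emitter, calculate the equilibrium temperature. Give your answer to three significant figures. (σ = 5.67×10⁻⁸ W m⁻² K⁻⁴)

Flux at 0.176 AU: S = 1361/0.176² = 4.39×10⁴ W m⁻².
Energy balance: absorbed = emitted ⇒ πR²·S(1−A) = 4πR²·σT_eq⁴, so T_eq⁴ = S(1−A)/(4σ).
T_eq = [4.39×10⁴ × 0.31 / (4 × 5.67×10⁻⁸)]^(1/4) = (6.01×10¹⁰)^(1/4) = 495 K.

T_eq ≈ 495 K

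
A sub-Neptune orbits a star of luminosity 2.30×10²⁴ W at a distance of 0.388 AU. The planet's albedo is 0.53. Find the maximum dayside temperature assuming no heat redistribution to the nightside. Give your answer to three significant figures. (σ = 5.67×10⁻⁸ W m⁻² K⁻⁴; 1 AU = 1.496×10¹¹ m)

d = 0.388 AU = 5.80×10¹⁰ m.
Flux: S = L/(4πd²) = 2.30×10²⁴/(4π×(5.80×10¹⁰)²) = 54.3 W m⁻².
With no redistribution each surface element balances locally: S(1−A) = σT⁴.
T = [54.3 × 0.47 / 5.67×10⁻⁸]^(1/4) = (4.50×10⁸)^(1/4) = 146 K.

T_ss ≈ 146 K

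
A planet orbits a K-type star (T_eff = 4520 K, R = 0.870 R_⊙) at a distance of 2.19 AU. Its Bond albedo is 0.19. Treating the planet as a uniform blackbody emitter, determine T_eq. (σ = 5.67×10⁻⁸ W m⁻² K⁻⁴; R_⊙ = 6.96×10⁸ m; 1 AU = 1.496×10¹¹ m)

T_eq ≈ 130 K

R_⋆ = 0.870 × 6.96×10⁸ = 6.06×10⁸ m.
d = 2.19 AU = 3.28×10¹¹ m.
L = 4πR_⋆²σT_⋆⁴ = 4π(6.06×10⁸)² × 5.67×10⁻⁸ × (4520)⁴ = 1.09×10²⁶ W.
S = L/(4πd²) = 80.8 W m⁻².
Energy balance: absorbed = emitted ⇒ πR²·S(1−A) = 4πR²·σT_eq⁴, so T_eq⁴ = S(1−A)/(4σ).
T_eq = [80.8 × 0.81 / (4 × 5.67×10⁻⁸)]^(1/4) = (2.89×10⁸)^(1/4) = 130 K.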